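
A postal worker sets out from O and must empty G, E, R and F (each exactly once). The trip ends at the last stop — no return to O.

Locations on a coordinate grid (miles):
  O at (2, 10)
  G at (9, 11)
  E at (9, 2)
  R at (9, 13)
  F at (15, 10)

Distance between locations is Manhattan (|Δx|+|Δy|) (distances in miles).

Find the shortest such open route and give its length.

There are 4! = 24 possible orderings.
O - G - E - R - F: 8+9+11+9 = 37
O - G - E - F - R: 8+9+14+9 = 40
O - G - R - E - F: 8+2+11+14 = 35
O - G - R - F - E: 8+2+9+14 = 33
O - G - F - E - R: 8+7+14+11 = 40
O - G - F - R - E: 8+7+9+11 = 35
O - E - G - R - F: 15+9+2+9 = 35
O - E - G - F - R: 15+9+7+9 = 40
O - E - R - G - F: 15+11+2+7 = 35
O - E - R - F - G: 15+11+9+7 = 42
O - E - F - G - R: 15+14+7+2 = 38
O - E - F - R - G: 15+14+9+2 = 40
O - R - G - E - F: 10+2+9+14 = 35
O - R - G - F - E: 10+2+7+14 = 33
… (10 more)
The minimum is 33.
One shortest path: O → G → R → F → E.

Minimum one-way distance = 33 miles.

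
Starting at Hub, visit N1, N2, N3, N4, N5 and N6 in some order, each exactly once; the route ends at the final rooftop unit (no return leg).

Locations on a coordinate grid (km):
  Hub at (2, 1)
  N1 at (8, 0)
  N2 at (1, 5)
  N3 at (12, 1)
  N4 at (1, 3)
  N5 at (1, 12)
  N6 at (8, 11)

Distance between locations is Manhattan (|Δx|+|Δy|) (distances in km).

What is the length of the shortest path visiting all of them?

There are 6! = 720 possible orderings.
Hub - N1 - N2 - N3 - N4 - N5 - N6: 7+12+15+13+9+8 = 64
Hub - N1 - N2 - N3 - N4 - N6 - N5: 7+12+15+13+15+8 = 70
Hub - N1 - N2 - N3 - N5 - N4 - N6: 7+12+15+22+9+15 = 80
Hub - N1 - N2 - N3 - N5 - N6 - N4: 7+12+15+22+8+15 = 79
Hub - N1 - N2 - N3 - N6 - N4 - N5: 7+12+15+14+15+9 = 72
Hub - N1 - N2 - N3 - N6 - N5 - N4: 7+12+15+14+8+9 = 65
Hub - N1 - N2 - N4 - N3 - N5 - N6: 7+12+2+13+22+8 = 64
Hub - N1 - N2 - N4 - N3 - N6 - N5: 7+12+2+13+14+8 = 56
… (712 more)
Hub - N4 - N2 - N5 - N6 - N1 - N3: 3+2+7+8+11+5 = 36  ← best
The minimum is 36.
One shortest path: Hub → N4 → N2 → N5 → N6 → N1 → N3.

36 km — the minimum one-way total.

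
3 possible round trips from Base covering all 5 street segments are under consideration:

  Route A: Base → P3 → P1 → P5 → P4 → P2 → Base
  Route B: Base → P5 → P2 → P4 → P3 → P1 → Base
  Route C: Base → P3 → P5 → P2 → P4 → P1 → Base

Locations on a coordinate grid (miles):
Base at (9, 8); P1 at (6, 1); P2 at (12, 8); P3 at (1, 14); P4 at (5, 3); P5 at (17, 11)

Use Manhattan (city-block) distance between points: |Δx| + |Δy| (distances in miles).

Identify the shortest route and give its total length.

Route A: 14 + 18 + 21 + 20 + 12 + 3 = 88
Route B: 11 + 8 + 12 + 15 + 18 + 10 = 74
Route C: 14 + 19 + 8 + 12 + 3 + 10 = 66

66 miles — Route C is the shortest.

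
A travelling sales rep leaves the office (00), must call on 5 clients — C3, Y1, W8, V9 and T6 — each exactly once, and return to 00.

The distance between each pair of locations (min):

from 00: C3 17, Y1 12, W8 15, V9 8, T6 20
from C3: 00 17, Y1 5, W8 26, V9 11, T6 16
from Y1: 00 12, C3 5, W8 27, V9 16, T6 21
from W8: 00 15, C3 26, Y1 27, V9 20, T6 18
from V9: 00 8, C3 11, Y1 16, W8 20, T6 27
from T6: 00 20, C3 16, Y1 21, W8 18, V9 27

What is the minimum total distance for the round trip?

00 → C3 → Y1 → W8 → V9 → T6 → 00: 17+5+27+20+27+20 = 116
00 → C3 → Y1 → W8 → T6 → V9 → 00: 17+5+27+18+27+8 = 102
00 → C3 → Y1 → V9 → W8 → T6 → 00: 17+5+16+20+18+20 = 96
00 → C3 → Y1 → V9 → T6 → W8 → 00: 17+5+16+27+18+15 = 98
00 → C3 → Y1 → T6 → W8 → V9 → 00: 17+5+21+18+20+8 = 89
00 → C3 → Y1 → T6 → V9 → W8 → 00: 17+5+21+27+20+15 = 105
00 → C3 → W8 → Y1 → V9 → T6 → 00: 17+26+27+16+27+20 = 133
00 → C3 → W8 → Y1 → T6 → V9 → 00: 17+26+27+21+27+8 = 126
00 → C3 → W8 → V9 → Y1 → T6 → 00: 17+26+20+16+21+20 = 120
00 → C3 → W8 → V9 → T6 → Y1 → 00: 17+26+20+27+21+12 = 123
00 → C3 → W8 → T6 → Y1 → V9 → 00: 17+26+18+21+16+8 = 106
00 → C3 → W8 → T6 → V9 → Y1 → 00: 17+26+18+27+16+12 = 116
00 → C3 → V9 → Y1 → W8 → T6 → 00: 17+11+16+27+18+20 = 109
00 → C3 → V9 → Y1 → T6 → W8 → 00: 17+11+16+21+18+15 = 98
… (46 more)
00 → W8 → T6 → C3 → Y1 → V9 → 00: 15+18+16+5+16+8 = 78  ← best
The minimum is 78.
One optimal route: 00 → W8 → T6 → C3 → Y1 → V9 → 00 (or its reverse).

78 min — the shortest possible round trip.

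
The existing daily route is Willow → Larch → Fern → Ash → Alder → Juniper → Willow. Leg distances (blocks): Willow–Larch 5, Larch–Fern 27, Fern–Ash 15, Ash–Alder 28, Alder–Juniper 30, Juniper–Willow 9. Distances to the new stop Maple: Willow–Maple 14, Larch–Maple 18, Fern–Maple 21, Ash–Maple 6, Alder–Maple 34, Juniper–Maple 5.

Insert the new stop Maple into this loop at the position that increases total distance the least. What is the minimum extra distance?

Adding 9 blocks by placing Maple on the Alder–Juniper leg.

Insertion cost between consecutive stops i–j is d(i,Maple) + d(Maple,j) − d(i,j):
  between Willow and Larch: 14 + 18 − 5 = 27
  between Larch and Fern: 18 + 21 − 27 = 12
  between Fern and Ash: 21 + 6 − 15 = 12
  between Ash and Alder: 6 + 34 − 28 = 12
  between Alder and Juniper: 34 + 5 − 30 = 9
  between Juniper and Willow: 5 + 14 − 9 = 10
Cheapest insertion is between Alder and Juniper, adding 9.
New total = 114 + 9 = 123.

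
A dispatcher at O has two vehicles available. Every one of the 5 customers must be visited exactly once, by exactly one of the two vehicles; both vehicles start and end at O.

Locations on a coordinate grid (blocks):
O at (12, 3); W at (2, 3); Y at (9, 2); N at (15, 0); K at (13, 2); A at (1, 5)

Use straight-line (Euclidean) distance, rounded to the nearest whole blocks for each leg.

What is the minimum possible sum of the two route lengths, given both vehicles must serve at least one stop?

Try each way of splitting the stops between the two vehicles (each non-empty) and, for each split, find the best tour for each vehicle:
  {W} + {Y, N, K, A}: 20 + 30 = 50
  {Y} + {W, N, K, A}: 6 + 30 = 36
  {W, Y} + {N, K, A}: 20 + 30 = 50
  {N} + {W, Y, K, A}: 8 + 25 = 33
  {W, N} + {Y, K, A}: 27 + 25 = 52
  {Y, N} + {W, K, A}: 13 + 25 = 38
  … (15 splits in total)
  {N, K} + {W, Y, A}: 8 + 23 = 31  ← best
Best: vehicle 1 O → N → K → O = 8; vehicle 2 O → Y → W → A → O = 23; combined 31.

31 blocks — the smallest possible combined total.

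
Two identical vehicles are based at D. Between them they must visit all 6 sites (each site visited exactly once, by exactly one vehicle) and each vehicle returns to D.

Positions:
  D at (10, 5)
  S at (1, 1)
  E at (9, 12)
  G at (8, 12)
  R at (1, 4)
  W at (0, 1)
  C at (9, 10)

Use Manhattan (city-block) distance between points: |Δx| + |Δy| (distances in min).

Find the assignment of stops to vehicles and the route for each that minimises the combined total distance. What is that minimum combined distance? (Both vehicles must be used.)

Check every non-empty split of the stops between the two vehicles; for each half take its own optimal tour:
  {S} + {E, G, R, W, C}: 26 + 42 = 68
  {E} + {S, G, R, W, C}: 16 + 42 = 58
  {S, E} + {G, R, W, C}: 40 + 42 = 82
  {G} + {S, E, R, W, C}: 18 + 42 = 60
  {S, G} + {E, R, W, C}: 40 + 42 = 82
  {E, G} + {S, R, W, C}: 18 + 38 = 56
  … (31 splits in total)
  {S, R, W} + {E, G, C}: 28 + 18 = 46  ← best
Best: vehicle 1 D → S → W → R → D = 28; vehicle 2 D → E → G → C → D = 18; combined 46.

Minimum combined distance: 46 min.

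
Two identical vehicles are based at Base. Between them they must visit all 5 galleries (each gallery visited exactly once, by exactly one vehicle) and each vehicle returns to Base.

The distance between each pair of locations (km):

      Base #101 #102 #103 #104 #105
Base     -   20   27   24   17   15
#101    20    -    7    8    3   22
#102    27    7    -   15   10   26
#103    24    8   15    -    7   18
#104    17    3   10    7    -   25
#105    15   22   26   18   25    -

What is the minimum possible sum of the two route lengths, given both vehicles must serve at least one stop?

Minimum combined distance: 96 km.

Check every non-empty split of the stops between the two vehicles; for each half take its own optimal tour:
  {#101} + {#102, #103, #104, #105}: 40 + 75 = 115
  {#102} + {#101, #103, #104, #105}: 54 + 61 = 115
  {#101, #102} + {#103, #104, #105}: 54 + 57 = 111
  {#103} + {#101, #102, #104, #105}: 48 + 68 = 116
  {#101, #103} + {#102, #104, #105}: 52 + 68 = 120
  {#102, #103} + {#101, #104, #105}: 66 + 57 = 123
  … (15 splits in total)
  {#101, #102, #103, #104} + {#105}: 66 + 30 = 96  ← best
Best: vehicle 1 Base → #101 → #102 → #103 → #104 → Base = 66; vehicle 2 Base → #105 → Base = 30; combined 96.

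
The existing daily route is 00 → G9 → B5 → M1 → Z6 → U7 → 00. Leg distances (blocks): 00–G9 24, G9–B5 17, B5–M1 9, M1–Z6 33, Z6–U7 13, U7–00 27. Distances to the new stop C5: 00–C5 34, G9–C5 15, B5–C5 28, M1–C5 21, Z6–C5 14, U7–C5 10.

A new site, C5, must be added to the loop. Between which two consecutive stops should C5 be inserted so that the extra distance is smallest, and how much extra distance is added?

Adding 2 blocks by placing C5 on the M1–Z6 leg.

Insertion cost between consecutive stops i–j is d(i,C5) + d(C5,j) − d(i,j):
  between 00 and G9: 34 + 15 − 24 = 25
  between G9 and B5: 15 + 28 − 17 = 26
  between B5 and M1: 28 + 21 − 9 = 40
  between M1 and Z6: 21 + 14 − 33 = 2
  between Z6 and U7: 14 + 10 − 13 = 11
  between U7 and 00: 10 + 34 − 27 = 17
Cheapest insertion is between M1 and Z6, adding 2.
New total = 123 + 2 = 125.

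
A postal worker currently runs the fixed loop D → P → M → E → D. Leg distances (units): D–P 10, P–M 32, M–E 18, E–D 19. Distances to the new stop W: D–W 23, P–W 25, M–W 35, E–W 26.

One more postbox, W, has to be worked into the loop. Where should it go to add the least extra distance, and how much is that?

Insertion cost between consecutive stops i–j is d(i,W) + d(W,j) − d(i,j):
  between D and P: 23 + 25 − 10 = 38
  between P and M: 25 + 35 − 32 = 28
  between M and E: 35 + 26 − 18 = 43
  between E and D: 26 + 23 − 19 = 30
Cheapest insertion is between P and M, adding 28.
New total = 79 + 28 = 107.

Adding 28 by placing W on the P–M leg.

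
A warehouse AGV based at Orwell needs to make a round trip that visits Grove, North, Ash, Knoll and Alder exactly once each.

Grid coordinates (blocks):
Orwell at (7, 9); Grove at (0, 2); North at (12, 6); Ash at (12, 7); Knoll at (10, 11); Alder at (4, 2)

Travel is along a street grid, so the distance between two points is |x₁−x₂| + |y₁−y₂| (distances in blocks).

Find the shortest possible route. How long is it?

There are 60 distinct closed tours to check (reversals are equivalent).
Orwell-Grove-North-Ash-Knoll-Alder-Orwell: 14+16+1+6+15+10 = 62
Orwell-Grove-North-Ash-Alder-Knoll-Orwell: 14+16+1+13+15+5 = 64
Orwell-Grove-North-Knoll-Ash-Alder-Orwell: 14+16+7+6+13+10 = 66
Orwell-Grove-North-Knoll-Alder-Ash-Orwell: 14+16+7+15+13+7 = 72
Orwell-Grove-North-Alder-Ash-Knoll-Orwell: 14+16+12+13+6+5 = 66
Orwell-Grove-North-Alder-Knoll-Ash-Orwell: 14+16+12+15+6+7 = 70
Orwell-Grove-Ash-North-Knoll-Alder-Orwell: 14+17+1+7+15+10 = 64
Orwell-Grove-Ash-North-Alder-Knoll-Orwell: 14+17+1+12+15+5 = 64
Orwell-Grove-Ash-Knoll-North-Alder-Orwell: 14+17+6+7+12+10 = 66
Orwell-Grove-Ash-Knoll-Alder-North-Orwell: 14+17+6+15+12+8 = 72
Orwell-Grove-Ash-Alder-North-Knoll-Orwell: 14+17+13+12+7+5 = 68
Orwell-Grove-Ash-Alder-Knoll-North-Orwell: 14+17+13+15+7+8 = 74
Orwell-Grove-Knoll-North-Ash-Alder-Orwell: 14+19+7+1+13+10 = 64
Orwell-Grove-Knoll-North-Alder-Ash-Orwell: 14+19+7+12+13+7 = 72
… (46 more)
Orwell-Grove-Alder-North-Ash-Knoll-Orwell: 14+4+12+1+6+5 = 42  ← best
The minimum is 42.
One optimal route: Orwell → Grove → Alder → North → Ash → Knoll → Orwell (or its reverse).

Shortest round trip = 42 blocks.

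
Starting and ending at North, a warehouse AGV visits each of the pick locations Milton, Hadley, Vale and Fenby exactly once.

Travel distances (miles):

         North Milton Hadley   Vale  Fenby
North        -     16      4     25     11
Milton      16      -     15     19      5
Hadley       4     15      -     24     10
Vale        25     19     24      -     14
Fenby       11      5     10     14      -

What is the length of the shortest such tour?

63 miles — the shortest possible round trip.

With 4 stops there are 4!/2 = 12 distinct round trips (a route and its reverse cost the same).
North → Milton → Hadley → Vale → Fenby → North: 16+15+24+14+11 = 80
North → Milton → Hadley → Fenby → Vale → North: 16+15+10+14+25 = 80
North → Milton → Vale → Hadley → Fenby → North: 16+19+24+10+11 = 80
North → Milton → Vale → Fenby → Hadley → North: 16+19+14+10+4 = 63
North → Milton → Fenby → Hadley → Vale → North: 16+5+10+24+25 = 80
North → Milton → Fenby → Vale → Hadley → North: 16+5+14+24+4 = 63
North → Hadley → Milton → Vale → Fenby → North: 4+15+19+14+11 = 63
North → Hadley → Milton → Fenby → Vale → North: 4+15+5+14+25 = 63
North → Hadley → Vale → Milton → Fenby → North: 4+24+19+5+11 = 63
North → Hadley → Fenby → Milton → Vale → North: 4+10+5+19+25 = 63
North → Vale → Milton → Hadley → Fenby → North: 25+19+15+10+11 = 80
North → Vale → Hadley → Milton → Fenby → North: 25+24+15+5+11 = 80
The minimum is 63.
One optimal route: North → Milton → Vale → Fenby → Hadley → North (or its reverse).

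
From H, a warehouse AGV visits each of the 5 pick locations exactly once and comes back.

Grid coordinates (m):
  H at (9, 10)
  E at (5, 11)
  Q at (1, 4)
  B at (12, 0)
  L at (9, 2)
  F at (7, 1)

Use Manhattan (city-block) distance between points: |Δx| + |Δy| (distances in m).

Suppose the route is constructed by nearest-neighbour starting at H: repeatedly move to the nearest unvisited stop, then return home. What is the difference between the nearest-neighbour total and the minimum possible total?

The nearest-neighbour route is 2 m longer than optimal.

From H: E=5, L=8, F=11, B=13, Q=14 → choose E (5).
From E: Q=11, F=12, L=13, B=18 → choose Q (11).
From Q: F=9, L=10, B=15 → choose F (9).
From F: L=3, B=6 → choose L (3).
From L: B=5 → choose B (5).
NN route H → E → Q → F → L → B → H costs 46.
Optimal: H → E → Q → F → B → L → H costs 44 (by enumerating all 60 distinct tours).
Excess = 46 − 44 = 2.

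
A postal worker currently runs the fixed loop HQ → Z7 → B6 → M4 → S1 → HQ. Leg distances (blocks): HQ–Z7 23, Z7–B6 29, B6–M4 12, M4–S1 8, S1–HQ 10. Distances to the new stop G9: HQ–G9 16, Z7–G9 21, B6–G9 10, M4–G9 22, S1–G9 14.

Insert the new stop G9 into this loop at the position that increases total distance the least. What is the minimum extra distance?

+2 blocks — insert G9 between Z7 and B6.

Insertion cost between consecutive stops i–j is d(i,G9) + d(G9,j) − d(i,j):
  between HQ and Z7: 16 + 21 − 23 = 14
  between Z7 and B6: 21 + 10 − 29 = 2
  between B6 and M4: 10 + 22 − 12 = 20
  between M4 and S1: 22 + 14 − 8 = 28
  between S1 and HQ: 14 + 16 − 10 = 20
Cheapest insertion is between Z7 and B6, adding 2.
New total = 82 + 2 = 84.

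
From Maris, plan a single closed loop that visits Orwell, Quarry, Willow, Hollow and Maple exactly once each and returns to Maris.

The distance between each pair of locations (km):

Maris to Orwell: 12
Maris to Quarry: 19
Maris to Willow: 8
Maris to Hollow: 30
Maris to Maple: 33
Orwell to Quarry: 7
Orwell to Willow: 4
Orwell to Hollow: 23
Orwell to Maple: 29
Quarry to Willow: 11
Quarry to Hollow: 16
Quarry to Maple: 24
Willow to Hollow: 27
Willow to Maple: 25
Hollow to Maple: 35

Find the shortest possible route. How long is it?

Maris → Orwell → Quarry → Willow → Hollow → Maple → Maris: 12+7+11+27+35+33 = 125
Maris → Orwell → Quarry → Willow → Maple → Hollow → Maris: 12+7+11+25+35+30 = 120
Maris → Orwell → Quarry → Hollow → Willow → Maple → Maris: 12+7+16+27+25+33 = 120
Maris → Orwell → Quarry → Hollow → Maple → Willow → Maris: 12+7+16+35+25+8 = 103
Maris → Orwell → Quarry → Maple → Willow → Hollow → Maris: 12+7+24+25+27+30 = 125
Maris → Orwell → Quarry → Maple → Hollow → Willow → Maris: 12+7+24+35+27+8 = 113
Maris → Orwell → Willow → Quarry → Hollow → Maple → Maris: 12+4+11+16+35+33 = 111
Maris → Orwell → Willow → Quarry → Maple → Hollow → Maris: 12+4+11+24+35+30 = 116
Maris → Orwell → Willow → Hollow → Quarry → Maple → Maris: 12+4+27+16+24+33 = 116
Maris → Orwell → Willow → Hollow → Maple → Quarry → Maris: 12+4+27+35+24+19 = 121
Maris → Orwell → Willow → Maple → Quarry → Hollow → Maris: 12+4+25+24+16+30 = 111
Maris → Orwell → Willow → Maple → Hollow → Quarry → Maris: 12+4+25+35+16+19 = 111
Maris → Orwell → Hollow → Quarry → Willow → Maple → Maris: 12+23+16+11+25+33 = 120
Maris → Orwell → Hollow → Quarry → Maple → Willow → Maris: 12+23+16+24+25+8 = 108
… (46 more)
The minimum is 103.
One optimal route: Maris → Orwell → Quarry → Hollow → Maple → Willow → Maris (or its reverse).

Shortest round trip = 103 km.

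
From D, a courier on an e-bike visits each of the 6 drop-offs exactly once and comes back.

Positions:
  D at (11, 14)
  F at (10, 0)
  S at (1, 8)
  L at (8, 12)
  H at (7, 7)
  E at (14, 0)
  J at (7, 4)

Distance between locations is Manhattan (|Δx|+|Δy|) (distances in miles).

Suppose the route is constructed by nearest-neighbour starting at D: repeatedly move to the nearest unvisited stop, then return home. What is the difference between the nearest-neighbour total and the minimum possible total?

From D: L=5, H=11, J=14, F=15, S=16, E=17 → choose L (5).
From L: H=6, J=9, S=11, F=14, E=18 → choose H (6).
From H: J=3, S=7, F=10, E=14 → choose J (3).
From J: F=7, S=10, E=11 → choose F (7).
From F: E=4, S=17 → choose E (4).
From E: S=21 → choose S (21).
NN route D → L → H → J → F → E → S → D costs 62.
Optimal: D → L → S → H → J → F → E → D costs 54 (by enumerating all 360 distinct tours).
Excess = 62 − 54 = 8.

Excess over optimum: 8 miles.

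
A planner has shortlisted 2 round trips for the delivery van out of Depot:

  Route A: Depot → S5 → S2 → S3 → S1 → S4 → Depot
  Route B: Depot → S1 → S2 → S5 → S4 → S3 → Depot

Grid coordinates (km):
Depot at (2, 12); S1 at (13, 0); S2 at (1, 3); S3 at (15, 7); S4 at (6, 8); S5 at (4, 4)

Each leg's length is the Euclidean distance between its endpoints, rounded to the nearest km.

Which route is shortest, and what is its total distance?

Route A: 8 + 3 + 15 + 7 + 11 + 6 = 50
Route B: 16 + 12 + 3 + 4 + 9 + 14 = 58

50 km — Route A is the shortest.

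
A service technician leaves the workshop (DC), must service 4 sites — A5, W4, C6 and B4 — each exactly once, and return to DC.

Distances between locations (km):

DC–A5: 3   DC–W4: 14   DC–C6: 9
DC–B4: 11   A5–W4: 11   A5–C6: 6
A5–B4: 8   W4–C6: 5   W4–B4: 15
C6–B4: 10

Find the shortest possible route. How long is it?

40 km — the shortest possible round trip.

DC → A5 → W4 → C6 → B4 → DC: 3+11+5+10+11 = 40
DC → A5 → W4 → B4 → C6 → DC: 3+11+15+10+9 = 48
DC → A5 → C6 → W4 → B4 → DC: 3+6+5+15+11 = 40
DC → A5 → C6 → B4 → W4 → DC: 3+6+10+15+14 = 48
DC → A5 → B4 → W4 → C6 → DC: 3+8+15+5+9 = 40
DC → A5 → B4 → C6 → W4 → DC: 3+8+10+5+14 = 40
DC → W4 → A5 → C6 → B4 → DC: 14+11+6+10+11 = 52
DC → W4 → A5 → B4 → C6 → DC: 14+11+8+10+9 = 52
DC → W4 → C6 → A5 → B4 → DC: 14+5+6+8+11 = 44
DC → W4 → B4 → A5 → C6 → DC: 14+15+8+6+9 = 52
DC → C6 → A5 → W4 → B4 → DC: 9+6+11+15+11 = 52
DC → C6 → W4 → A5 → B4 → DC: 9+5+11+8+11 = 44
The minimum is 40.
One optimal route: DC → A5 → W4 → C6 → B4 → DC (or its reverse).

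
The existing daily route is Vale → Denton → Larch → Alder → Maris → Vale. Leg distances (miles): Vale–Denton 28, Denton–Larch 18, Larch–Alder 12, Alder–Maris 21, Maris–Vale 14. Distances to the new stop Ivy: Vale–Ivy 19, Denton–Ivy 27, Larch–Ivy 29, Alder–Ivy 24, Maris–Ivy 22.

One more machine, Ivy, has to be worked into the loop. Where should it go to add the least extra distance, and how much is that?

+18 miles — insert Ivy between Vale and Denton.

Insertion cost between consecutive stops i–j is d(i,Ivy) + d(Ivy,j) − d(i,j):
  between Vale and Denton: 19 + 27 − 28 = 18
  between Denton and Larch: 27 + 29 − 18 = 38
  between Larch and Alder: 29 + 24 − 12 = 41
  between Alder and Maris: 24 + 22 − 21 = 25
  between Maris and Vale: 22 + 19 − 14 = 27
Cheapest insertion is between Vale and Denton, adding 18.
New total = 93 + 18 = 111.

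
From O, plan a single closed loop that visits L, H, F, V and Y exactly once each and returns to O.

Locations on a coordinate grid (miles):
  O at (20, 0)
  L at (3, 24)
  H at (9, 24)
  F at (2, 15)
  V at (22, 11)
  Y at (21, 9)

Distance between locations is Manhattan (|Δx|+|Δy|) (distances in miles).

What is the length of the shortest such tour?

O-L-H-F-V-Y-O: 41+6+16+24+3+10 = 100
O-L-H-F-Y-V-O: 41+6+16+25+3+13 = 104
O-L-H-V-F-Y-O: 41+6+26+24+25+10 = 132
O-L-H-V-Y-F-O: 41+6+26+3+25+33 = 134
O-L-H-Y-F-V-O: 41+6+27+25+24+13 = 136
O-L-H-Y-V-F-O: 41+6+27+3+24+33 = 134
O-L-F-H-V-Y-O: 41+10+16+26+3+10 = 106
O-L-F-H-Y-V-O: 41+10+16+27+3+13 = 110
O-L-F-V-H-Y-O: 41+10+24+26+27+10 = 138
O-L-F-V-Y-H-O: 41+10+24+3+27+35 = 140
O-L-F-Y-H-V-O: 41+10+25+27+26+13 = 142
O-L-F-Y-V-H-O: 41+10+25+3+26+35 = 140
O-L-V-H-F-Y-O: 41+32+26+16+25+10 = 150
O-L-V-H-Y-F-O: 41+32+26+27+25+33 = 184
… (46 more)
O-H-L-F-V-Y-O: 35+6+10+24+3+10 = 88  ← best
The minimum is 88.
One optimal route: O → H → L → F → V → Y → O (or its reverse).

Minimum total distance: 88 miles.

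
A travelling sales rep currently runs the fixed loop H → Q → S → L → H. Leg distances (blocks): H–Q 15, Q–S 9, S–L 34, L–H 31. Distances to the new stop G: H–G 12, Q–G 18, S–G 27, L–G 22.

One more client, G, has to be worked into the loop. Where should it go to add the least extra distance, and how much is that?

+3 blocks — insert G between L and H.

Insertion cost between consecutive stops i–j is d(i,G) + d(G,j) − d(i,j):
  between H and Q: 12 + 18 − 15 = 15
  between Q and S: 18 + 27 − 9 = 36
  between S and L: 27 + 22 − 34 = 15
  between L and H: 22 + 12 − 31 = 3
Cheapest insertion is between L and H, adding 3.
New total = 89 + 3 = 92.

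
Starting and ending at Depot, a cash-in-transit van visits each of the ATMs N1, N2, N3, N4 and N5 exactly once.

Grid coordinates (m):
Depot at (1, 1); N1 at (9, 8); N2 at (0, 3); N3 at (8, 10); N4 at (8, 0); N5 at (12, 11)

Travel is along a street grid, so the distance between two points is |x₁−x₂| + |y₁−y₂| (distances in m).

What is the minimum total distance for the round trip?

With 5 stops there are 5!/2 = 60 distinct round trips (a route and its reverse cost the same).
Depot - N1 - N2 - N3 - N4 - N5 - Depot: 15+14+15+10+15+21 = 90
Depot - N1 - N2 - N3 - N5 - N4 - Depot: 15+14+15+5+15+8 = 72
Depot - N1 - N2 - N4 - N3 - N5 - Depot: 15+14+11+10+5+21 = 76
Depot - N1 - N2 - N4 - N5 - N3 - Depot: 15+14+11+15+5+16 = 76
Depot - N1 - N2 - N5 - N3 - N4 - Depot: 15+14+20+5+10+8 = 72
Depot - N1 - N2 - N5 - N4 - N3 - Depot: 15+14+20+15+10+16 = 90
Depot - N1 - N3 - N2 - N4 - N5 - Depot: 15+3+15+11+15+21 = 80
Depot - N1 - N3 - N2 - N5 - N4 - Depot: 15+3+15+20+15+8 = 76
Depot - N1 - N3 - N4 - N2 - N5 - Depot: 15+3+10+11+20+21 = 80
Depot - N1 - N3 - N4 - N5 - N2 - Depot: 15+3+10+15+20+3 = 66
Depot - N1 - N3 - N5 - N2 - N4 - Depot: 15+3+5+20+11+8 = 62
Depot - N1 - N3 - N5 - N4 - N2 - Depot: 15+3+5+15+11+3 = 52
Depot - N1 - N4 - N2 - N3 - N5 - Depot: 15+9+11+15+5+21 = 76
Depot - N1 - N4 - N2 - N5 - N3 - Depot: 15+9+11+20+5+16 = 76
… (46 more)
Depot - N2 - N1 - N5 - N3 - N4 - Depot: 3+14+6+5+10+8 = 46  ← best
The minimum is 46.
One optimal route: Depot → N2 → N1 → N5 → N3 → N4 → Depot (or its reverse).

Shortest round trip = 46 m.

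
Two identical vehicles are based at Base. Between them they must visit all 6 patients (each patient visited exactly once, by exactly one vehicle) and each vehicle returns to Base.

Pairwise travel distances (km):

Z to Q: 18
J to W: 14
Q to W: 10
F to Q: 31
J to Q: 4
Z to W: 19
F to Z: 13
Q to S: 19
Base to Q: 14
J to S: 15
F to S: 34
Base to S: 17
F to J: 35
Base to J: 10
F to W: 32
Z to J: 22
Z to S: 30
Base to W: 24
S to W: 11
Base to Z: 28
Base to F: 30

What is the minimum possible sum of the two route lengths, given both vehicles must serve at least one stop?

There are 2^5 − 1 = 31 ways to divide the 6 stops into two non-empty groups. For each, the best each vehicle can do is its own shortest tour through its group:
  {F} + {Z, J, Q, S, W}: 60 + 79 = 139
  {Z} + {F, J, Q, S, W}: 56 + 99 = 155
  {F, Z} + {J, Q, S, W}: 71 + 52 = 123
  {J} + {F, Z, Q, S, W}: 20 + 99 = 119
  {F, J} + {Z, Q, S, W}: 75 + 79 = 154
  {Z, J} + {F, Q, S, W}: 60 + 99 = 159
  … (31 splits in total)
  {J, Q} + {F, Z, S, W}: 28 + 90 = 118  ← best
Best: vehicle 1 Base → J → Q → Base = 28; vehicle 2 Base → F → Z → W → S → Base = 90; combined 118.

Minimum combined distance: 118 km.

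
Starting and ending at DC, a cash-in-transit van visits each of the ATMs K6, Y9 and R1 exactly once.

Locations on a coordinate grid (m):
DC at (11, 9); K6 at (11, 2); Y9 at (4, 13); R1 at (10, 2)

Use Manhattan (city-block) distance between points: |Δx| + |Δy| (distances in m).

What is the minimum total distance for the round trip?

With 3 stops there are 3!/2 = 3 distinct round trips (a route and its reverse cost the same).
DC - K6 - Y9 - R1 - DC: 7+18+17+8 = 50
DC - K6 - R1 - Y9 - DC: 7+1+17+11 = 36
DC - Y9 - K6 - R1 - DC: 11+18+1+8 = 38
The minimum is 36.
One optimal route: DC → K6 → R1 → Y9 → DC (or its reverse).

36 m — the shortest possible round trip.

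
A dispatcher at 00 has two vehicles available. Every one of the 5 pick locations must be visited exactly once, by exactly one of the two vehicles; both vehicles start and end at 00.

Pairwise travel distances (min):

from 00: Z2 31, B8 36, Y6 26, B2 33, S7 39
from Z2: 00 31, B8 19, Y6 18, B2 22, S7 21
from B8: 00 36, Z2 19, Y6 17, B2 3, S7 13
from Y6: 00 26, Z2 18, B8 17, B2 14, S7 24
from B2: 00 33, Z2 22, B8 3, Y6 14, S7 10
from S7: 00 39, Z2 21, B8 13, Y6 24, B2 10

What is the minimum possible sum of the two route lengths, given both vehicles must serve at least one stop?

Minimum combined distance: 153 min.

Check every non-empty split of the stops between the two vehicles; for each half take its own optimal tour:
  {Z2} + {B8, Y6, B2, S7}: 62 + 95 = 157
  {B8} + {Z2, Y6, B2, S7}: 72 + 102 = 174
  {Z2, B8} + {Y6, B2, S7}: 86 + 89 = 175
  {Y6} + {Z2, B8, B2, S7}: 52 + 101 = 153
  {Z2, Y6} + {B8, B2, S7}: 75 + 88 = 163
  {B8, Y6} + {Z2, B2, S7}: 79 + 95 = 174
  … (15 splits in total)
Best: vehicle 1 00 → Y6 → 00 = 52; vehicle 2 00 → Z2 → S7 → B8 → B2 → 00 = 101; combined 153.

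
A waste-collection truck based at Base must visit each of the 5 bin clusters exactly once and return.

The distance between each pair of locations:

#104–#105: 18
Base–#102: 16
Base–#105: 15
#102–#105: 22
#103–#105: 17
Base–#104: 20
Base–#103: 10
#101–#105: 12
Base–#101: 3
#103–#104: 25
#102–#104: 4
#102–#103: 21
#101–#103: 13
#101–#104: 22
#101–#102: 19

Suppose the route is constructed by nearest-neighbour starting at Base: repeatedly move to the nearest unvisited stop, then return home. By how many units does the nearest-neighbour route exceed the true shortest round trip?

The nearest-neighbour route is 9 longer than optimal.

From Base: #101=3, #103=10, #105=15, #102=16, #104=20 → choose #101 (3).
From #101: #105=12, #103=13, #102=19, #104=22 → choose #105 (12).
From #105: #103=17, #104=18, #102=22 → choose #103 (17).
From #103: #102=21, #104=25 → choose #102 (21).
From #102: #104=4 → choose #104 (4).
NN route Base → #101 → #105 → #103 → #102 → #104 → Base costs 77.
Optimal: Base → #101 → #105 → #104 → #102 → #103 → Base costs 68 (by enumerating all 60 distinct tours).
Excess = 77 − 68 = 9.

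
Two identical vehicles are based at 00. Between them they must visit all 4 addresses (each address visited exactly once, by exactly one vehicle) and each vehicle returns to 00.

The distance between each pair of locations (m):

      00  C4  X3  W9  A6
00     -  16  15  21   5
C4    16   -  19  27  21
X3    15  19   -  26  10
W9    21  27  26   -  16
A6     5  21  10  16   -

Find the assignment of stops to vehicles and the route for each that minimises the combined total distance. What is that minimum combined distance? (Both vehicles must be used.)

Minimum combined distance: 92 m.

There are 2^3 − 1 = 7 ways to divide the 4 stops into two non-empty groups. For each, the best each vehicle can do is its own shortest tour through its group:
  {C4} + {X3, W9, A6}: 32 + 62 = 94
  {X3} + {C4, W9, A6}: 30 + 64 = 94
  {C4, X3} + {W9, A6}: 50 + 42 = 92
  {W9} + {C4, X3, A6}: 42 + 50 = 92
  {C4, W9} + {X3, A6}: 64 + 30 = 94
  {X3, W9} + {C4, A6}: 62 + 42 = 104
  … (7 splits in total)
Best: vehicle 1 00 → C4 → X3 → 00 = 50; vehicle 2 00 → W9 → A6 → 00 = 42; combined 92.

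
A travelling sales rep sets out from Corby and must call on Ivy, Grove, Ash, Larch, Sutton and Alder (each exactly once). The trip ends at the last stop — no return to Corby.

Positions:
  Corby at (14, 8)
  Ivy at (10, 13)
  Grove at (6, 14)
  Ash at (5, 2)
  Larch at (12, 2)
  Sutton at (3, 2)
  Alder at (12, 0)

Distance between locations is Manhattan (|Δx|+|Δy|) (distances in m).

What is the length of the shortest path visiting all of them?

There are 6! = 720 possible orderings.
Corby - Ivy - Grove - Ash - Larch - Sutton - Alder: 9+5+13+7+9+11 = 54
Corby - Ivy - Grove - Ash - Larch - Alder - Sutton: 9+5+13+7+2+11 = 47
Corby - Ivy - Grove - Ash - Sutton - Larch - Alder: 9+5+13+2+9+2 = 40
Corby - Ivy - Grove - Ash - Sutton - Alder - Larch: 9+5+13+2+11+2 = 42
Corby - Ivy - Grove - Ash - Alder - Larch - Sutton: 9+5+13+9+2+9 = 47
Corby - Ivy - Grove - Ash - Alder - Sutton - Larch: 9+5+13+9+11+9 = 56
Corby - Ivy - Grove - Larch - Ash - Sutton - Alder: 9+5+18+7+2+11 = 52
Corby - Ivy - Grove - Larch - Ash - Alder - Sutton: 9+5+18+7+9+11 = 59
… (712 more)
The minimum is 40.
One shortest path: Corby → Ivy → Grove → Ash → Sutton → Larch → Alder.

Shortest open route: 40 m.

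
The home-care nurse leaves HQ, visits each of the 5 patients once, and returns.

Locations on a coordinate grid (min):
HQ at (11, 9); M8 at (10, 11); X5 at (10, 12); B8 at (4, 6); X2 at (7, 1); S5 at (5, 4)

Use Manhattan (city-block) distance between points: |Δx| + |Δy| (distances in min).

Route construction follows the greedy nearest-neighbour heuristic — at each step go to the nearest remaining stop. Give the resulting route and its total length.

Nearest-neighbour total = 36 min; route HQ → M8 → X5 → B8 → S5 → X2 → HQ.

HQ → [M8:3 / X5:4 / B8:10 / S5:11 / X2:12] → M8 (3)
M8 → [X5:1 / B8:11 / S5:12 / X2:13] → X5 (1)
X5 → [B8:12 / S5:13 / X2:14] → B8 (12)
B8 → [S5:3 / X2:8] → S5 (3)
S5 → [X2:5] → X2 (5)
Return X2→HQ: 12.
Total = 3 + 1 + 12 + 3 + 5 + 12 = 36.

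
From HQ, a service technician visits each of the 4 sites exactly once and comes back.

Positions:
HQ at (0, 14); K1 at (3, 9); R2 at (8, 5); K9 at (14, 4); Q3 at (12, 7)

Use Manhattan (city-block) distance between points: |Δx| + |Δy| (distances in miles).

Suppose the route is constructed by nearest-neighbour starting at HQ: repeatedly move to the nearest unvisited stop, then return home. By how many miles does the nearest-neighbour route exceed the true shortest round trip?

HQ: K1=8, R2=17, Q3=19, K9=24 ⇒ K1
K1: R2=9, Q3=11, K9=16 ⇒ R2
R2: Q3=6, K9=7 ⇒ Q3
Q3: K9=5 ⇒ K9
NN route HQ → K1 → R2 → Q3 → K9 → HQ costs 52.
Optimal: HQ → K1 → R2 → K9 → Q3 → HQ costs 48 (by enumerating all 12 distinct tours).
Excess = 52 − 48 = 4.

4 miles longer than the optimal tour.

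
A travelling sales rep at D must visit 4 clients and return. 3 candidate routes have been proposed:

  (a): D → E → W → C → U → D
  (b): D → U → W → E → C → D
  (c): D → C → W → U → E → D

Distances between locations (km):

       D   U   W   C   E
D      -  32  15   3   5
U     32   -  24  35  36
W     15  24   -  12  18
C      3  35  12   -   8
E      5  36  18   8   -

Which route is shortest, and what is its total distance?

80 km — (c) is the shortest.

(a): 5 + 18 + 12 + 35 + 32 = 102
(b): 32 + 24 + 18 + 8 + 3 = 85
(c): 3 + 12 + 24 + 36 + 5 = 80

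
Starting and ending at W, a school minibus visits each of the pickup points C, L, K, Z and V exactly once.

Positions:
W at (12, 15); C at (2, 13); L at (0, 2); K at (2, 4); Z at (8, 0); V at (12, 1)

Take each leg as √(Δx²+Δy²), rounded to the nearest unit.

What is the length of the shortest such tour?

There are 60 distinct closed tours to check (reversals are equivalent).
W-C-L-K-Z-V-W: 10+11+3+7+4+14 = 49
W-C-L-K-V-Z-W: 10+11+3+10+4+16 = 54
W-C-L-Z-K-V-W: 10+11+8+7+10+14 = 60
W-C-L-Z-V-K-W: 10+11+8+4+10+15 = 58
W-C-L-V-K-Z-W: 10+11+12+10+7+16 = 66
W-C-L-V-Z-K-W: 10+11+12+4+7+15 = 59
W-C-K-L-Z-V-W: 10+9+3+8+4+14 = 48
W-C-K-L-V-Z-W: 10+9+3+12+4+16 = 54
W-C-K-Z-L-V-W: 10+9+7+8+12+14 = 60
W-C-K-Z-V-L-W: 10+9+7+4+12+18 = 60
W-C-K-V-L-Z-W: 10+9+10+12+8+16 = 65
W-C-K-V-Z-L-W: 10+9+10+4+8+18 = 59
W-C-Z-L-K-V-W: 10+14+8+3+10+14 = 59
W-C-Z-L-V-K-W: 10+14+8+12+10+15 = 69
… (46 more)
The minimum is 48.
One optimal route: W → C → K → L → Z → V → W (or its reverse).

Shortest round trip = 48.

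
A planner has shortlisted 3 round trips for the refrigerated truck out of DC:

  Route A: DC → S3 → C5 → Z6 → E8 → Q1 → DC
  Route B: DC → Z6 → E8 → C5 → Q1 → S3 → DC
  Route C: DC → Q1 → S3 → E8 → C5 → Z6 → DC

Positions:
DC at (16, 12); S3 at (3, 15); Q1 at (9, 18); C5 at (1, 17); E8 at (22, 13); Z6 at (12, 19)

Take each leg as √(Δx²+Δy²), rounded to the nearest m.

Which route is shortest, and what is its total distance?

Route A: 13 + 3 + 11 + 12 + 14 + 9 = 62
Route B: 8 + 12 + 21 + 8 + 7 + 13 = 69
Route C: 9 + 7 + 19 + 21 + 11 + 8 = 75

62 m — Route A is the shortest.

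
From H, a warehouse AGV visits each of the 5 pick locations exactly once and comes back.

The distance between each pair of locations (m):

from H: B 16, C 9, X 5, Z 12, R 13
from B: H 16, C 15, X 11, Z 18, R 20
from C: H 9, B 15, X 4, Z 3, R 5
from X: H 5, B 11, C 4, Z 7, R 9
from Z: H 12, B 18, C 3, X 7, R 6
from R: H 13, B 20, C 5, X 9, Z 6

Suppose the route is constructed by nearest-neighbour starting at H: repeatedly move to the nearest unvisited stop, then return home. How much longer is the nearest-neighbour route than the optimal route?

From H: X=5, C=9, Z=12, R=13, B=16 → choose X (5).
From X: C=4, Z=7, R=9, B=11 → choose C (4).
From C: Z=3, R=5, B=15 → choose Z (3).
From Z: R=6, B=18 → choose R (6).
From R: B=20 → choose B (20).
NN route H → X → C → Z → R → B → H costs 54.
Optimal: H → B → X → C → Z → R → H costs 53 (by enumerating all 60 distinct tours).
Excess = 54 − 53 = 1.

1 m longer than the optimal tour.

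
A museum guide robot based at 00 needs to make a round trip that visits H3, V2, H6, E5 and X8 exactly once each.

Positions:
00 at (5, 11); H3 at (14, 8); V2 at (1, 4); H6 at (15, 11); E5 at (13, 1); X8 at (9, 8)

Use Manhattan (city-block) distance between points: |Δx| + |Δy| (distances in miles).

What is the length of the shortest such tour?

54 miles — the shortest possible round trip.

There are 60 distinct closed tours to check (reversals are equivalent).
00 - H3 - V2 - H6 - E5 - X8 - 00: 12+17+21+12+11+7 = 80
00 - H3 - V2 - H6 - X8 - E5 - 00: 12+17+21+9+11+18 = 88
00 - H3 - V2 - E5 - H6 - X8 - 00: 12+17+15+12+9+7 = 72
00 - H3 - V2 - E5 - X8 - H6 - 00: 12+17+15+11+9+10 = 74
00 - H3 - V2 - X8 - H6 - E5 - 00: 12+17+12+9+12+18 = 80
00 - H3 - V2 - X8 - E5 - H6 - 00: 12+17+12+11+12+10 = 74
00 - H3 - H6 - V2 - E5 - X8 - 00: 12+4+21+15+11+7 = 70
00 - H3 - H6 - V2 - X8 - E5 - 00: 12+4+21+12+11+18 = 78
00 - H3 - H6 - E5 - V2 - X8 - 00: 12+4+12+15+12+7 = 62
00 - H3 - H6 - E5 - X8 - V2 - 00: 12+4+12+11+12+11 = 62
00 - H3 - H6 - X8 - V2 - E5 - 00: 12+4+9+12+15+18 = 70
00 - H3 - H6 - X8 - E5 - V2 - 00: 12+4+9+11+15+11 = 62
00 - H3 - E5 - V2 - H6 - X8 - 00: 12+8+15+21+9+7 = 72
00 - H3 - E5 - V2 - X8 - H6 - 00: 12+8+15+12+9+10 = 66
… (46 more)
00 - V2 - E5 - H3 - H6 - X8 - 00: 11+15+8+4+9+7 = 54  ← best
The minimum is 54.
One optimal route: 00 → V2 → E5 → H3 → H6 → X8 → 00 (or its reverse).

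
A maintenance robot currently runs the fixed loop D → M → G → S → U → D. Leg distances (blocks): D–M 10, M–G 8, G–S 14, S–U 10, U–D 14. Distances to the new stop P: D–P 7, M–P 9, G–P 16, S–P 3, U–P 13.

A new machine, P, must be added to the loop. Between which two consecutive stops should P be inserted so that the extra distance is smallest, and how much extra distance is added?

Adding 5 blocks by placing P on the G–S leg.

Insertion cost between consecutive stops i–j is d(i,P) + d(P,j) − d(i,j):
  between D and M: 7 + 9 − 10 = 6
  between M and G: 9 + 16 − 8 = 17
  between G and S: 16 + 3 − 14 = 5
  between S and U: 3 + 13 − 10 = 6
  between U and D: 13 + 7 − 14 = 6
Cheapest insertion is between G and S, adding 5.
New total = 56 + 5 = 61.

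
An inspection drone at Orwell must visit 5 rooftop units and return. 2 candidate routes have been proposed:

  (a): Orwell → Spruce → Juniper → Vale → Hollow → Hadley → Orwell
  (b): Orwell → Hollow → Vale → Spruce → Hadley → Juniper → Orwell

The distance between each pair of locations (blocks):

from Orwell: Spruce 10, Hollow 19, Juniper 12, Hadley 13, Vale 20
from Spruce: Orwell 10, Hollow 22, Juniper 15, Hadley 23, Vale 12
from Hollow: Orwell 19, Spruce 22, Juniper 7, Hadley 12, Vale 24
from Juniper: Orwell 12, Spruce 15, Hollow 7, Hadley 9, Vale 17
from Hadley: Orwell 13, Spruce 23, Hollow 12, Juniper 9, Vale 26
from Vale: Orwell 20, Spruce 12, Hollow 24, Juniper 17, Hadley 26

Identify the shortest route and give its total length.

91 blocks — (a) is the shortest.

(a): 10 + 15 + 17 + 24 + 12 + 13 = 91
(b): 19 + 24 + 12 + 23 + 9 + 12 = 99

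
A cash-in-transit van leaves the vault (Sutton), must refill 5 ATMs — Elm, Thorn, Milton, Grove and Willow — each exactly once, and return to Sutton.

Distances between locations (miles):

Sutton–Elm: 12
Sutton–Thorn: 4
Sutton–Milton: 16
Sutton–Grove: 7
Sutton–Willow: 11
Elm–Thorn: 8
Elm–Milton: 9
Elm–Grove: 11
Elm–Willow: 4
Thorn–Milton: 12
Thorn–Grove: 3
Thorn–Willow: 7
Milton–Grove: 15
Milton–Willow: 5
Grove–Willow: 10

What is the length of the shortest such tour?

There are 60 distinct closed tours to check (reversals are equivalent).
Sutton-Elm-Thorn-Milton-Grove-Willow-Sutton: 12+8+12+15+10+11 = 68
Sutton-Elm-Thorn-Milton-Willow-Grove-Sutton: 12+8+12+5+10+7 = 54
Sutton-Elm-Thorn-Grove-Milton-Willow-Sutton: 12+8+3+15+5+11 = 54
Sutton-Elm-Thorn-Grove-Willow-Milton-Sutton: 12+8+3+10+5+16 = 54
Sutton-Elm-Thorn-Willow-Milton-Grove-Sutton: 12+8+7+5+15+7 = 54
Sutton-Elm-Thorn-Willow-Grove-Milton-Sutton: 12+8+7+10+15+16 = 68
Sutton-Elm-Milton-Thorn-Grove-Willow-Sutton: 12+9+12+3+10+11 = 57
Sutton-Elm-Milton-Thorn-Willow-Grove-Sutton: 12+9+12+7+10+7 = 57
Sutton-Elm-Milton-Grove-Thorn-Willow-Sutton: 12+9+15+3+7+11 = 57
Sutton-Elm-Milton-Grove-Willow-Thorn-Sutton: 12+9+15+10+7+4 = 57
Sutton-Elm-Milton-Willow-Thorn-Grove-Sutton: 12+9+5+7+3+7 = 43
Sutton-Elm-Milton-Willow-Grove-Thorn-Sutton: 12+9+5+10+3+4 = 43
Sutton-Elm-Grove-Thorn-Milton-Willow-Sutton: 12+11+3+12+5+11 = 54
Sutton-Elm-Grove-Thorn-Willow-Milton-Sutton: 12+11+3+7+5+16 = 54
… (46 more)
The minimum is 43.
One optimal route: Sutton → Elm → Milton → Willow → Thorn → Grove → Sutton (or its reverse).

Shortest round trip = 43 miles.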